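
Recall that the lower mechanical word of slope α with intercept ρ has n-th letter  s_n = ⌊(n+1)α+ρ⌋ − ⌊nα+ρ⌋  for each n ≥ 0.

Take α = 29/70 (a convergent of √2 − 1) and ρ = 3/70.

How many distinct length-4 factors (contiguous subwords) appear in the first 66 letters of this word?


5

t_n = ⌊(n·29+3)/70⌋ for n = 0 … 66:
  n=0…9: ⌊3/70⌋=0 ⌊32/70⌋=0 ⌊61/70⌋=0 ⌊90/70⌋=1 ⌊119/70⌋=1 ⌊148/70⌋=2 ⌊177/70⌋=2 ⌊206/70⌋=2 ⌊235/70⌋=3 ⌊264/70⌋=3
  n=10…19: ⌊293/70⌋=4 ⌊322/70⌋=4 ⌊351/70⌋=5 ⌊380/70⌋=5 ⌊409/70⌋=5 ⌊438/70⌋=6 ⌊467/70⌋=6 ⌊496/70⌋=7 ⌊525/70⌋=7 ⌊554/70⌋=7
  n=20…29: ⌊583/70⌋=8 ⌊612/70⌋=8 ⌊641/70⌋=9 ⌊670/70⌋=9 ⌊699/70⌋=9 ⌊728/70⌋=10 ⌊757/70⌋=10 ⌊786/70⌋=11 ⌊815/70⌋=11 ⌊844/70⌋=12
  n=30…39: ⌊873/70⌋=12 ⌊902/70⌋=12 ⌊931/70⌋=13 ⌊960/70⌋=13 ⌊989/70⌋=14 ⌊1018/70⌋=14 ⌊1047/70⌋=14 ⌊1076/70⌋=15 ⌊1105/70⌋=15 ⌊1134/70⌋=16
  n=40…49: ⌊1163/70⌋=16 ⌊1192/70⌋=17 ⌊1221/70⌋=17 ⌊1250/70⌋=17 ⌊1279/70⌋=18 ⌊1308/70⌋=18 ⌊1337/70⌋=19 ⌊1366/70⌋=19 ⌊1395/70⌋=19 ⌊1424/70⌋=20
  n=50…59: ⌊1453/70⌋=20 ⌊1482/70⌋=21 ⌊1511/70⌋=21 ⌊1540/70⌋=22 ⌊1569/70⌋=22 ⌊1598/70⌋=22 ⌊1627/70⌋=23 ⌊1656/70⌋=23 ⌊1685/70⌋=24 ⌊1714/70⌋=24
  n=60…66: ⌊1743/70⌋=24 ⌊1772/70⌋=25 ⌊1801/70⌋=25 ⌊1830/70⌋=26 ⌊1859/70⌋=26 ⌊1888/70⌋=26 ⌊1917/70⌋=27
s_n = t_(n+1) − t_n for n = 0 … 65 gives
prefix = 001010010101001010010100101010010100101010010100101010010100101001
slide a length-4 window over [0..3] … [62..65] (63 windows); first occurrence of each distinct factor:
  [  0..  3] 0010
  [  1..  4] 0101
  [  2..  5] 1010
  [  3..  6] 0100
  [  4..  7] 1001
  (the other 58 windows repeat one of these)
distinct factors: {0010, 0100, 0101, 1001, 1010}
count = 5  (Sturmian bound for length 4 is 5)


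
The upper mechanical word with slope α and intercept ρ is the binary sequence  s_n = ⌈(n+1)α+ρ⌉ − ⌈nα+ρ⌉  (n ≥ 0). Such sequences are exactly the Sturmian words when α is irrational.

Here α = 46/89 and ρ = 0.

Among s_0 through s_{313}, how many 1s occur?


#1s = Σ_{n=0}^{313} s_n = Σ_{n=0}^{313} (⌈(n+1)α+ρ⌉ − ⌈nα+ρ⌉)
the sum telescopes: every ⌈nα+ρ⌉ with 0 < n < 314 appears once with + and once with −, leaving ⌈314α+ρ⌉ − ⌈0·α+ρ⌉
314α + ρ = (314·46) / 89 = 14444/89
ρ = 0/89
⌈14444/89⌉ = 163,  ⌈0/89⌉ = 0
#1s = 163 − 0 = 163

163


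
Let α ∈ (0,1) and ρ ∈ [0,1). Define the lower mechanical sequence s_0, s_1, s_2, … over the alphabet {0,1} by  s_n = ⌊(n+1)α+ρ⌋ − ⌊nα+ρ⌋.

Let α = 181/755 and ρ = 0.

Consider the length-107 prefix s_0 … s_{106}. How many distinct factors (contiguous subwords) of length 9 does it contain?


10

t_n = ⌊(n·181)/755⌋ for n = 0 … 107:
  n=0…9: ⌊0/755⌋=0 ⌊181/755⌋=0 ⌊362/755⌋=0 ⌊543/755⌋=0 ⌊724/755⌋=0 ⌊905/755⌋=1 ⌊1086/755⌋=1 ⌊1267/755⌋=1 ⌊1448/755⌋=1 ⌊1629/755⌋=2
  n=10…19: ⌊1810/755⌋=2 ⌊1991/755⌋=2 ⌊2172/755⌋=2 ⌊2353/755⌋=3 ⌊2534/755⌋=3 ⌊2715/755⌋=3 ⌊2896/755⌋=3 ⌊3077/755⌋=4 ⌊3258/755⌋=4 ⌊3439/755⌋=4
  n=20…29: ⌊3620/755⌋=4 ⌊3801/755⌋=5 ⌊3982/755⌋=5 ⌊4163/755⌋=5 ⌊4344/755⌋=5 ⌊4525/755⌋=5 ⌊4706/755⌋=6 ⌊4887/755⌋=6 ⌊5068/755⌋=6 ⌊5249/755⌋=6
  n=30…39: ⌊5430/755⌋=7 ⌊5611/755⌋=7 ⌊5792/755⌋=7 ⌊5973/755⌋=7 ⌊6154/755⌋=8 ⌊6335/755⌋=8 ⌊6516/755⌋=8 ⌊6697/755⌋=8 ⌊6878/755⌋=9 ⌊7059/755⌋=9
  n=40…49: ⌊7240/755⌋=9 ⌊7421/755⌋=9 ⌊7602/755⌋=10 ⌊7783/755⌋=10 ⌊7964/755⌋=10 ⌊8145/755⌋=10 ⌊8326/755⌋=11 ⌊8507/755⌋=11 ⌊8688/755⌋=11 ⌊8869/755⌋=11
  n=50…59: ⌊9050/755⌋=11 ⌊9231/755⌋=12 ⌊9412/755⌋=12 ⌊9593/755⌋=12 ⌊9774/755⌋=12 ⌊9955/755⌋=13 ⌊10136/755⌋=13 ⌊10317/755⌋=13 ⌊10498/755⌋=13 ⌊10679/755⌋=14
  n=60…69: ⌊10860/755⌋=14 ⌊11041/755⌋=14 ⌊11222/755⌋=14 ⌊11403/755⌋=15 ⌊11584/755⌋=15 ⌊11765/755⌋=15 ⌊11946/755⌋=15 ⌊12127/755⌋=16 ⌊12308/755⌋=16 ⌊12489/755⌋=16
  n=70…79: ⌊12670/755⌋=16 ⌊12851/755⌋=17 ⌊13032/755⌋=17 ⌊13213/755⌋=17 ⌊13394/755⌋=17 ⌊13575/755⌋=17 ⌊13756/755⌋=18 ⌊13937/755⌋=18 ⌊14118/755⌋=18 ⌊14299/755⌋=18
  n=80…89: ⌊14480/755⌋=19 ⌊14661/755⌋=19 ⌊14842/755⌋=19 ⌊15023/755⌋=19 ⌊15204/755⌋=20 ⌊15385/755⌋=20 ⌊15566/755⌋=20 ⌊15747/755⌋=20 ⌊15928/755⌋=21 ⌊16109/755⌋=21
  n=90…99: ⌊16290/755⌋=21 ⌊16471/755⌋=21 ⌊16652/755⌋=22 ⌊16833/755⌋=22 ⌊17014/755⌋=22 ⌊17195/755⌋=22 ⌊17376/755⌋=23 ⌊17557/755⌋=23 ⌊17738/755⌋=23 ⌊17919/755⌋=23
  n=100…107: ⌊18100/755⌋=23 ⌊18281/755⌋=24 ⌊18462/755⌋=24 ⌊18643/755⌋=24 ⌊18824/755⌋=24 ⌊19005/755⌋=25 ⌊19186/755⌋=25 ⌊19367/755⌋=25
s_n = t_(n+1) − t_n for n = 0 … 106 gives
prefix = 00001000100010001000100001000100010001000100010000100010001000100010001000010001000100010001000100001000100
slide a length-9 window over [0..8] … [98..106] (99 windows); first occurrence of each distinct factor:
  [  0..  8] 000010001
  [  1..  9] 000100010
  [  2.. 10] 001000100
  [  3.. 11] 010001000
  [  4.. 12] 100010001
  [ 16.. 24] 100010000
  [ 17.. 25] 000100001
  [ 18.. 26] 001000010
  [ 19.. 27] 010000100
  [ 20.. 28] 100001000
  (the other 89 windows repeat one of these)
distinct factors: {000010001, 000100001, 000100010, 001000010, 001000100, 010000100, 010001000, 100001000, 100010000, 100010001}
count = 10  (Sturmian bound for length 9 is 10)


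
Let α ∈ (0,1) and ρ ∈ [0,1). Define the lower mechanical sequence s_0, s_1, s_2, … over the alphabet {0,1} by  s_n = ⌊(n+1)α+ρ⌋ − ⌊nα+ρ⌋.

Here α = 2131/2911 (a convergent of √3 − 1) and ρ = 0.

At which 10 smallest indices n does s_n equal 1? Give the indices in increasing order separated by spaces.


n=0: ⌊2131/2911⌋−⌊0/2911⌋ = 0−0 = 0
n=1: ⌊4262/2911⌋−⌊2131/2911⌋ = 1−0 = 1  ← one
n=2: ⌊6393/2911⌋−⌊4262/2911⌋ = 2−1 = 1  ← one
n=3: ⌊8524/2911⌋−⌊6393/2911⌋ = 2−2 = 0
n=4: ⌊10655/2911⌋−⌊8524/2911⌋ = 3−2 = 1  ← one
n=5: ⌊12786/2911⌋−⌊10655/2911⌋ = 4−3 = 1  ← one
n=6: ⌊14917/2911⌋−⌊12786/2911⌋ = 5−4 = 1  ← one
n=7: ⌊17048/2911⌋−⌊14917/2911⌋ = 5−5 = 0
n=8: ⌊19179/2911⌋−⌊17048/2911⌋ = 6−5 = 1  ← one
n=9: ⌊21310/2911⌋−⌊19179/2911⌋ = 7−6 = 1  ← one
n=10: ⌊23441/2911⌋−⌊21310/2911⌋ = 8−7 = 1  ← one
n=11: ⌊25572/2911⌋−⌊23441/2911⌋ = 8−8 = 0
n=12: ⌊27703/2911⌋−⌊25572/2911⌋ = 9−8 = 1  ← one
n=13: ⌊29834/2911⌋−⌊27703/2911⌋ = 10−9 = 1  ← one
positions of the first 10 ones: 1 2 4 5 6 8 9 10 12 13

1 2 4 5 6 8 9 10 12 13


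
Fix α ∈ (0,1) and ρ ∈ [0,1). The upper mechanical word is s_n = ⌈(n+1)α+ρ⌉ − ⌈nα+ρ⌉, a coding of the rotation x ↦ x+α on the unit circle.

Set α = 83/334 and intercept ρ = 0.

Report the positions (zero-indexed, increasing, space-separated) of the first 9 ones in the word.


0 4 8 12 16 20 24 28 32

n=0: ⌈83/334⌉−⌈0/334⌉ = 1−0 = 1  ← one
n=1: ⌈166/334⌉−⌈83/334⌉ = 1−1 = 0
n=2: ⌈249/334⌉−⌈166/334⌉ = 1−1 = 0
n=3: ⌈332/334⌉−⌈249/334⌉ = 1−1 = 0
n=4: ⌈415/334⌉−⌈332/334⌉ = 2−1 = 1  ← one
n=5: ⌈498/334⌉−⌈415/334⌉ = 2−2 = 0
n=6: ⌈581/334⌉−⌈498/334⌉ = 2−2 = 0
n=7: ⌈664/334⌉−⌈581/334⌉ = 2−2 = 0
n=8: ⌈747/334⌉−⌈664/334⌉ = 3−2 = 1  ← one
n=9: ⌈830/334⌉−⌈747/334⌉ = 3−3 = 0
n=10: ⌈913/334⌉−⌈830/334⌉ = 3−3 = 0
n=11: ⌈996/334⌉−⌈913/334⌉ = 3−3 = 0
n=12: ⌈1079/334⌉−⌈996/334⌉ = 4−3 = 1  ← one
n=13: ⌈1162/334⌉−⌈1079/334⌉ = 4−4 = 0
n=14: ⌈1245/334⌉−⌈1162/334⌉ = 4−4 = 0
n=15: ⌈1328/334⌉−⌈1245/334⌉ = 4−4 = 0
n=16: ⌈1411/334⌉−⌈1328/334⌉ = 5−4 = 1  ← one
n=17: ⌈1494/334⌉−⌈1411/334⌉ = 5−5 = 0
n=18: ⌈1577/334⌉−⌈1494/334⌉ = 5−5 = 0
n=19: ⌈1660/334⌉−⌈1577/334⌉ = 5−5 = 0
n=20: ⌈1743/334⌉−⌈1660/334⌉ = 6−5 = 1  ← one
n=21: ⌈1826/334⌉−⌈1743/334⌉ = 6−6 = 0
n=22: ⌈1909/334⌉−⌈1826/334⌉ = 6−6 = 0
n=23: ⌈1992/334⌉−⌈1909/334⌉ = 6−6 = 0
n=24: ⌈2075/334⌉−⌈1992/334⌉ = 7−6 = 1  ← one
n=25: ⌈2158/334⌉−⌈2075/334⌉ = 7−7 = 0
n=26: ⌈2241/334⌉−⌈2158/334⌉ = 7−7 = 0
n=27: ⌈2324/334⌉−⌈2241/334⌉ = 7−7 = 0
n=28: ⌈2407/334⌉−⌈2324/334⌉ = 8−7 = 1  ← one
n=29: ⌈2490/334⌉−⌈2407/334⌉ = 8−8 = 0
n=30: ⌈2573/334⌉−⌈2490/334⌉ = 8−8 = 0
n=31: ⌈2656/334⌉−⌈2573/334⌉ = 8−8 = 0
n=32: ⌈2739/334⌉−⌈2656/334⌉ = 9−8 = 1  ← one
positions of the first 9 ones: 0 4 8 12 16 20 24 28 32


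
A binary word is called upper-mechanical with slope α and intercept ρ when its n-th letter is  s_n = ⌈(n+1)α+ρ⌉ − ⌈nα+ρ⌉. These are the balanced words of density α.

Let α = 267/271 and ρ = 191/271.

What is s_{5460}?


1

(n+1)α + ρ = (5461·267 + 191) / 271 = 1458278/271
nα + ρ     = (5460·267 + 191) / 271 = 1458011/271
⌈1458278/271⌉ = 5382,  ⌈1458011/271⌉ = 5381
s_{5460} = 5382 − 5381 = 1


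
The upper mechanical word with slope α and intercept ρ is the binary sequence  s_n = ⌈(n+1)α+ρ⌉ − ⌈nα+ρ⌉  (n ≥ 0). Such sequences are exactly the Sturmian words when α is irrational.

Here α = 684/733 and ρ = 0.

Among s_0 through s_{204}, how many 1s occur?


#1s = Σ_{n=0}^{204} s_n = Σ_{n=0}^{204} (⌈(n+1)α+ρ⌉ − ⌈nα+ρ⌉)
the sum telescopes: every ⌈nα+ρ⌉ with 0 < n < 205 appears once with + and once with −, leaving ⌈205α+ρ⌉ − ⌈0·α+ρ⌉
205α + ρ = (205·684) / 733 = 140220/733
ρ = 0/733
⌈140220/733⌉ = 192,  ⌈0/733⌉ = 0
#1s = 192 − 0 = 192

192


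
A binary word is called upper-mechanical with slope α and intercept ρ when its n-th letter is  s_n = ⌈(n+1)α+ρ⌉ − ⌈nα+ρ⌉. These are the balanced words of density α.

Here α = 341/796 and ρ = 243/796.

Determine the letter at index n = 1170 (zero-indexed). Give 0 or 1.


0

(n+1)α + ρ = (1171·341 + 243) / 796 = 399554/796
nα + ρ     = (1170·341 + 243) / 796 = 399213/796
⌈399554/796⌉ = 502,  ⌈399213/796⌉ = 502
s_{1170} = 502 − 502 = 0


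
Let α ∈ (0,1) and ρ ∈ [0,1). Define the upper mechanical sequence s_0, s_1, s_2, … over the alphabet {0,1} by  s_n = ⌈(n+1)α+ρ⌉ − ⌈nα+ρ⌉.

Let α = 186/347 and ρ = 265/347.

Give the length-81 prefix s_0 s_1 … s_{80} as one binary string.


n=0: ⌈(1·186+265)/347⌉ − ⌈(0·186+265)/347⌉ = ⌈451/347⌉ − ⌈265/347⌉ = 2 − 1 = 1
n=1: ⌈(2·186+265)/347⌉ − ⌈(1·186+265)/347⌉ = ⌈637/347⌉ − ⌈451/347⌉ = 2 − 2 = 0
n=2: ⌈(3·186+265)/347⌉ − ⌈(2·186+265)/347⌉ = ⌈823/347⌉ − ⌈637/347⌉ = 3 − 2 = 1
n=3: ⌈(4·186+265)/347⌉ − ⌈(3·186+265)/347⌉ = ⌈1009/347⌉ − ⌈823/347⌉ = 3 − 3 = 0
n=4: ⌈(5·186+265)/347⌉ − ⌈(4·186+265)/347⌉ = ⌈1195/347⌉ − ⌈1009/347⌉ = 4 − 3 = 1
n=5: ⌈(6·186+265)/347⌉ − ⌈(5·186+265)/347⌉ = ⌈1381/347⌉ − ⌈1195/347⌉ = 4 − 4 = 0
n=6: ⌈(7·186+265)/347⌉ − ⌈(6·186+265)/347⌉ = ⌈1567/347⌉ − ⌈1381/347⌉ = 5 − 4 = 1
n=7: ⌈(8·186+265)/347⌉ − ⌈(7·186+265)/347⌉ = ⌈1753/347⌉ − ⌈1567/347⌉ = 6 − 5 = 1
n=8: ⌈(9·186+265)/347⌉ − ⌈(8·186+265)/347⌉ = ⌈1939/347⌉ − ⌈1753/347⌉ = 6 − 6 = 0
n=9: ⌈(10·186+265)/347⌉ − ⌈(9·186+265)/347⌉ = ⌈2125/347⌉ − ⌈1939/347⌉ = 7 − 6 = 1
n=10: ⌈(11·186+265)/347⌉ − ⌈(10·186+265)/347⌉ = ⌈2311/347⌉ − ⌈2125/347⌉ = 7 − 7 = 0
n=11: ⌈(12·186+265)/347⌉ − ⌈(11·186+265)/347⌉ = ⌈2497/347⌉ − ⌈2311/347⌉ = 8 − 7 = 1
n=12: ⌈(13·186+265)/347⌉ − ⌈(12·186+265)/347⌉ = ⌈2683/347⌉ − ⌈2497/347⌉ = 8 − 8 = 0
n=13: ⌈(14·186+265)/347⌉ − ⌈(13·186+265)/347⌉ = ⌈2869/347⌉ − ⌈2683/347⌉ = 9 − 8 = 1
n=14: ⌈(15·186+265)/347⌉ − ⌈(14·186+265)/347⌉ = ⌈3055/347⌉ − ⌈2869/347⌉ = 9 − 9 = 0
n=15: ⌈(16·186+265)/347⌉ − ⌈(15·186+265)/347⌉ = ⌈3241/347⌉ − ⌈3055/347⌉ = 10 − 9 = 1
n=16: ⌈(17·186+265)/347⌉ − ⌈(16·186+265)/347⌉ = ⌈3427/347⌉ − ⌈3241/347⌉ = 10 − 10 = 0
n=17: ⌈(18·186+265)/347⌉ − ⌈(17·186+265)/347⌉ = ⌈3613/347⌉ − ⌈3427/347⌉ = 11 − 10 = 1
n=18: ⌈(19·186+265)/347⌉ − ⌈(18·186+265)/347⌉ = ⌈3799/347⌉ − ⌈3613/347⌉ = 11 − 11 = 0
n=19: ⌈(20·186+265)/347⌉ − ⌈(19·186+265)/347⌉ = ⌈3985/347⌉ − ⌈3799/347⌉ = 12 − 11 = 1
n=20: ⌈(21·186+265)/347⌉ − ⌈(20·186+265)/347⌉ = ⌈4171/347⌉ − ⌈3985/347⌉ = 13 − 12 = 1
n=21: ⌈(22·186+265)/347⌉ − ⌈(21·186+265)/347⌉ = ⌈4357/347⌉ − ⌈4171/347⌉ = 13 − 13 = 0
n=22: ⌈(23·186+265)/347⌉ − ⌈(22·186+265)/347⌉ = ⌈4543/347⌉ − ⌈4357/347⌉ = 14 − 13 = 1
n=23: ⌈(24·186+265)/347⌉ − ⌈(23·186+265)/347⌉ = ⌈4729/347⌉ − ⌈4543/347⌉ = 14 − 14 = 0
n=24: ⌈(25·186+265)/347⌉ − ⌈(24·186+265)/347⌉ = ⌈4915/347⌉ − ⌈4729/347⌉ = 15 − 14 = 1
n=25: ⌈(26·186+265)/347⌉ − ⌈(25·186+265)/347⌉ = ⌈5101/347⌉ − ⌈4915/347⌉ = 15 − 15 = 0
n=26: ⌈(27·186+265)/347⌉ − ⌈(26·186+265)/347⌉ = ⌈5287/347⌉ − ⌈5101/347⌉ = 16 − 15 = 1
n=27: ⌈(28·186+265)/347⌉ − ⌈(27·186+265)/347⌉ = ⌈5473/347⌉ − ⌈5287/347⌉ = 16 − 16 = 0
n=28: ⌈(29·186+265)/347⌉ − ⌈(28·186+265)/347⌉ = ⌈5659/347⌉ − ⌈5473/347⌉ = 17 − 16 = 1
n=29: ⌈(30·186+265)/347⌉ − ⌈(29·186+265)/347⌉ = ⌈5845/347⌉ − ⌈5659/347⌉ = 17 − 17 = 0
n=30: ⌈(31·186+265)/347⌉ − ⌈(30·186+265)/347⌉ = ⌈6031/347⌉ − ⌈5845/347⌉ = 18 − 17 = 1
n=31: ⌈(32·186+265)/347⌉ − ⌈(31·186+265)/347⌉ = ⌈6217/347⌉ − ⌈6031/347⌉ = 18 − 18 = 0
n=32: ⌈(33·186+265)/347⌉ − ⌈(32·186+265)/347⌉ = ⌈6403/347⌉ − ⌈6217/347⌉ = 19 − 18 = 1
n=33: ⌈(34·186+265)/347⌉ − ⌈(33·186+265)/347⌉ = ⌈6589/347⌉ − ⌈6403/347⌉ = 19 − 19 = 0
n=34: ⌈(35·186+265)/347⌉ − ⌈(34·186+265)/347⌉ = ⌈6775/347⌉ − ⌈6589/347⌉ = 20 − 19 = 1
n=35: ⌈(36·186+265)/347⌉ − ⌈(35·186+265)/347⌉ = ⌈6961/347⌉ − ⌈6775/347⌉ = 21 − 20 = 1
n=36: ⌈(37·186+265)/347⌉ − ⌈(36·186+265)/347⌉ = ⌈7147/347⌉ − ⌈6961/347⌉ = 21 − 21 = 0
n=37: ⌈(38·186+265)/347⌉ − ⌈(37·186+265)/347⌉ = ⌈7333/347⌉ − ⌈7147/347⌉ = 22 − 21 = 1
n=38: ⌈(39·186+265)/347⌉ − ⌈(38·186+265)/347⌉ = ⌈7519/347⌉ − ⌈7333/347⌉ = 22 − 22 = 0
n=39: ⌈(40·186+265)/347⌉ − ⌈(39·186+265)/347⌉ = ⌈7705/347⌉ − ⌈7519/347⌉ = 23 − 22 = 1
n=40: ⌈(41·186+265)/347⌉ − ⌈(40·186+265)/347⌉ = ⌈7891/347⌉ − ⌈7705/347⌉ = 23 − 23 = 0
n=41: ⌈(42·186+265)/347⌉ − ⌈(41·186+265)/347⌉ = ⌈8077/347⌉ − ⌈7891/347⌉ = 24 − 23 = 1
n=42: ⌈(43·186+265)/347⌉ − ⌈(42·186+265)/347⌉ = ⌈8263/347⌉ − ⌈8077/347⌉ = 24 − 24 = 0
n=43: ⌈(44·186+265)/347⌉ − ⌈(43·186+265)/347⌉ = ⌈8449/347⌉ − ⌈8263/347⌉ = 25 − 24 = 1
n=44: ⌈(45·186+265)/347⌉ − ⌈(44·186+265)/347⌉ = ⌈8635/347⌉ − ⌈8449/347⌉ = 25 − 25 = 0
n=45: ⌈(46·186+265)/347⌉ − ⌈(45·186+265)/347⌉ = ⌈8821/347⌉ − ⌈8635/347⌉ = 26 − 25 = 1
n=46: ⌈(47·186+265)/347⌉ − ⌈(46·186+265)/347⌉ = ⌈9007/347⌉ − ⌈8821/347⌉ = 26 − 26 = 0
n=47: ⌈(48·186+265)/347⌉ − ⌈(47·186+265)/347⌉ = ⌈9193/347⌉ − ⌈9007/347⌉ = 27 − 26 = 1
n=48: ⌈(49·186+265)/347⌉ − ⌈(48·186+265)/347⌉ = ⌈9379/347⌉ − ⌈9193/347⌉ = 28 − 27 = 1
n=49: ⌈(50·186+265)/347⌉ − ⌈(49·186+265)/347⌉ = ⌈9565/347⌉ − ⌈9379/347⌉ = 28 − 28 = 0
n=50: ⌈(51·186+265)/347⌉ − ⌈(50·186+265)/347⌉ = ⌈9751/347⌉ − ⌈9565/347⌉ = 29 − 28 = 1
n=51: ⌈(52·186+265)/347⌉ − ⌈(51·186+265)/347⌉ = ⌈9937/347⌉ − ⌈9751/347⌉ = 29 − 29 = 0
n=52: ⌈(53·186+265)/347⌉ − ⌈(52·186+265)/347⌉ = ⌈10123/347⌉ − ⌈9937/347⌉ = 30 − 29 = 1
n=53: ⌈(54·186+265)/347⌉ − ⌈(53·186+265)/347⌉ = ⌈10309/347⌉ − ⌈10123/347⌉ = 30 − 30 = 0
n=54: ⌈(55·186+265)/347⌉ − ⌈(54·186+265)/347⌉ = ⌈10495/347⌉ − ⌈10309/347⌉ = 31 − 30 = 1
n=55: ⌈(56·186+265)/347⌉ − ⌈(55·186+265)/347⌉ = ⌈10681/347⌉ − ⌈10495/347⌉ = 31 − 31 = 0
n=56: ⌈(57·186+265)/347⌉ − ⌈(56·186+265)/347⌉ = ⌈10867/347⌉ − ⌈10681/347⌉ = 32 − 31 = 1
n=57: ⌈(58·186+265)/347⌉ − ⌈(57·186+265)/347⌉ = ⌈11053/347⌉ − ⌈10867/347⌉ = 32 − 32 = 0
n=58: ⌈(59·186+265)/347⌉ − ⌈(58·186+265)/347⌉ = ⌈11239/347⌉ − ⌈11053/347⌉ = 33 − 32 = 1
n=59: ⌈(60·186+265)/347⌉ − ⌈(59·186+265)/347⌉ = ⌈11425/347⌉ − ⌈11239/347⌉ = 33 − 33 = 0
n=60: ⌈(61·186+265)/347⌉ − ⌈(60·186+265)/347⌉ = ⌈11611/347⌉ − ⌈11425/347⌉ = 34 − 33 = 1
n=61: ⌈(62·186+265)/347⌉ − ⌈(61·186+265)/347⌉ = ⌈11797/347⌉ − ⌈11611/347⌉ = 34 − 34 = 0
n=62: ⌈(63·186+265)/347⌉ − ⌈(62·186+265)/347⌉ = ⌈11983/347⌉ − ⌈11797/347⌉ = 35 − 34 = 1
n=63: ⌈(64·186+265)/347⌉ − ⌈(63·186+265)/347⌉ = ⌈12169/347⌉ − ⌈11983/347⌉ = 36 − 35 = 1
n=64: ⌈(65·186+265)/347⌉ − ⌈(64·186+265)/347⌉ = ⌈12355/347⌉ − ⌈12169/347⌉ = 36 − 36 = 0
n=65: ⌈(66·186+265)/347⌉ − ⌈(65·186+265)/347⌉ = ⌈12541/347⌉ − ⌈12355/347⌉ = 37 − 36 = 1
n=66: ⌈(67·186+265)/347⌉ − ⌈(66·186+265)/347⌉ = ⌈12727/347⌉ − ⌈12541/347⌉ = 37 − 37 = 0
n=67: ⌈(68·186+265)/347⌉ − ⌈(67·186+265)/347⌉ = ⌈12913/347⌉ − ⌈12727/347⌉ = 38 − 37 = 1
n=68: ⌈(69·186+265)/347⌉ − ⌈(68·186+265)/347⌉ = ⌈13099/347⌉ − ⌈12913/347⌉ = 38 − 38 = 0
n=69: ⌈(70·186+265)/347⌉ − ⌈(69·186+265)/347⌉ = ⌈13285/347⌉ − ⌈13099/347⌉ = 39 − 38 = 1
n=70: ⌈(71·186+265)/347⌉ − ⌈(70·186+265)/347⌉ = ⌈13471/347⌉ − ⌈13285/347⌉ = 39 − 39 = 0
n=71: ⌈(72·186+265)/347⌉ − ⌈(71·186+265)/347⌉ = ⌈13657/347⌉ − ⌈13471/347⌉ = 40 − 39 = 1
n=72: ⌈(73·186+265)/347⌉ − ⌈(72·186+265)/347⌉ = ⌈13843/347⌉ − ⌈13657/347⌉ = 40 − 40 = 0
n=73: ⌈(74·186+265)/347⌉ − ⌈(73·186+265)/347⌉ = ⌈14029/347⌉ − ⌈13843/347⌉ = 41 − 40 = 1
n=74: ⌈(75·186+265)/347⌉ − ⌈(74·186+265)/347⌉ = ⌈14215/347⌉ − ⌈14029/347⌉ = 41 − 41 = 0
n=75: ⌈(76·186+265)/347⌉ − ⌈(75·186+265)/347⌉ = ⌈14401/347⌉ − ⌈14215/347⌉ = 42 − 41 = 1
n=76: ⌈(77·186+265)/347⌉ − ⌈(76·186+265)/347⌉ = ⌈14587/347⌉ − ⌈14401/347⌉ = 43 − 42 = 1
n=77: ⌈(78·186+265)/347⌉ − ⌈(77·186+265)/347⌉ = ⌈14773/347⌉ − ⌈14587/347⌉ = 43 − 43 = 0
n=78: ⌈(79·186+265)/347⌉ − ⌈(78·186+265)/347⌉ = ⌈14959/347⌉ − ⌈14773/347⌉ = 44 − 43 = 1
n=79: ⌈(80·186+265)/347⌉ − ⌈(79·186+265)/347⌉ = ⌈15145/347⌉ − ⌈14959/347⌉ = 44 − 44 = 0
n=80: ⌈(81·186+265)/347⌉ − ⌈(80·186+265)/347⌉ = ⌈15331/347⌉ − ⌈15145/347⌉ = 45 − 44 = 1

101010110101010101011010101010101011010101010101101010101010101101010101010110101


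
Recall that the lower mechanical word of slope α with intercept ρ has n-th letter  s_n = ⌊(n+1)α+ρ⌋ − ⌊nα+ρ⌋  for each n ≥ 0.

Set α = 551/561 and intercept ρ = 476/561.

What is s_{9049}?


(n+1)α + ρ = (9050·551 + 476) / 561 = 4987026/561
nα + ρ     = (9049·551 + 476) / 561 = 4986475/561
⌊4987026/561⌋ = 8889,  ⌊4986475/561⌋ = 8888
s_{9049} = 8889 − 8888 = 1

1


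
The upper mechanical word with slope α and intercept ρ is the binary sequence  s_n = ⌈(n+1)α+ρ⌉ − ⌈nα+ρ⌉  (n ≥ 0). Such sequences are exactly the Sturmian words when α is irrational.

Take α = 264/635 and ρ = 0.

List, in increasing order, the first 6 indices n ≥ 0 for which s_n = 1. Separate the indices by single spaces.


0 2 4 7 9 12

n=0: ⌈264/635⌉−⌈0/635⌉ = 1−0 = 1  ← one
n=1: ⌈528/635⌉−⌈264/635⌉ = 1−1 = 0
n=2: ⌈792/635⌉−⌈528/635⌉ = 2−1 = 1  ← one
n=3: ⌈1056/635⌉−⌈792/635⌉ = 2−2 = 0
n=4: ⌈1320/635⌉−⌈1056/635⌉ = 3−2 = 1  ← one
n=5: ⌈1584/635⌉−⌈1320/635⌉ = 3−3 = 0
n=6: ⌈1848/635⌉−⌈1584/635⌉ = 3−3 = 0
n=7: ⌈2112/635⌉−⌈1848/635⌉ = 4−3 = 1  ← one
n=8: ⌈2376/635⌉−⌈2112/635⌉ = 4−4 = 0
n=9: ⌈2640/635⌉−⌈2376/635⌉ = 5−4 = 1  ← one
n=10: ⌈2904/635⌉−⌈2640/635⌉ = 5−5 = 0
n=11: ⌈3168/635⌉−⌈2904/635⌉ = 5−5 = 0
n=12: ⌈3432/635⌉−⌈3168/635⌉ = 6−5 = 1  ← one
positions of the first 6 ones: 0 2 4 7 9 12


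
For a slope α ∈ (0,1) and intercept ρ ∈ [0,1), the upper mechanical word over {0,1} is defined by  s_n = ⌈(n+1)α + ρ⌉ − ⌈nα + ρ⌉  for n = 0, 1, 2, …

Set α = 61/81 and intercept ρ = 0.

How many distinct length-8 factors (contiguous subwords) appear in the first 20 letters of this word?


5

t_n = ⌈(n·61)/81⌉ for n = 0 … 20:
  n=0…9: ⌈0/81⌉=0 ⌈61/81⌉=1 ⌈122/81⌉=2 ⌈183/81⌉=3 ⌈244/81⌉=4 ⌈305/81⌉=4 ⌈366/81⌉=5 ⌈427/81⌉=6 ⌈488/81⌉=7 ⌈549/81⌉=7
  n=10…19: ⌈610/81⌉=8 ⌈671/81⌉=9 ⌈732/81⌉=10 ⌈793/81⌉=10 ⌈854/81⌉=11 ⌈915/81⌉=12 ⌈976/81⌉=13 ⌈1037/81⌉=13 ⌈1098/81⌉=14 ⌈1159/81⌉=15
  n=20: ⌈1220/81⌉=16
s_n = t_(n+1) − t_n for n = 0 … 19 gives
prefix = 11110111011101110111
slide a length-8 window over [0..7] … [12..19] (13 windows); first occurrence of each distinct factor:
  [  0..  7] 11110111
  [  1..  8] 11101110
  [  2..  9] 11011101
  [  3.. 10] 10111011
  [  4.. 11] 01110111
  (the other 8 windows repeat one of these)
distinct factors: {01110111, 10111011, 11011101, 11101110, 11110111}
count = 5  (Sturmian bound for length 8 is 9)


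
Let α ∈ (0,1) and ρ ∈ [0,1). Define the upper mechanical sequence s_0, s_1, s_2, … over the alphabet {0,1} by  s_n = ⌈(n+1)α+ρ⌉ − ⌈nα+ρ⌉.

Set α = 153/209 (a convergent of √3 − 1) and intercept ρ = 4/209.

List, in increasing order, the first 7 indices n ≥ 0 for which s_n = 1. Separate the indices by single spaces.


1 2 4 5 6 8 9

n=0: ⌈157/209⌉−⌈4/209⌉ = 1−1 = 0
n=1: ⌈310/209⌉−⌈157/209⌉ = 2−1 = 1  ← one
n=2: ⌈463/209⌉−⌈310/209⌉ = 3−2 = 1  ← one
n=3: ⌈616/209⌉−⌈463/209⌉ = 3−3 = 0
n=4: ⌈769/209⌉−⌈616/209⌉ = 4−3 = 1  ← one
n=5: ⌈922/209⌉−⌈769/209⌉ = 5−4 = 1  ← one
n=6: ⌈1075/209⌉−⌈922/209⌉ = 6−5 = 1  ← one
n=7: ⌈1228/209⌉−⌈1075/209⌉ = 6−6 = 0
n=8: ⌈1381/209⌉−⌈1228/209⌉ = 7−6 = 1  ← one
n=9: ⌈1534/209⌉−⌈1381/209⌉ = 8−7 = 1  ← one
positions of the first 7 ones: 1 2 4 5 6 8 9


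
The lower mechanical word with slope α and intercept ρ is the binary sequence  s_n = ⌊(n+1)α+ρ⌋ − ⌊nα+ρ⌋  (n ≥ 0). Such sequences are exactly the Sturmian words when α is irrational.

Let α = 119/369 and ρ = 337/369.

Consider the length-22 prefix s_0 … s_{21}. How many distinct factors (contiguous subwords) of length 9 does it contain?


3

t_n = ⌊(n·119+337)/369⌋ for n = 0 … 22:
  n=0…9: ⌊337/369⌋=0 ⌊456/369⌋=1 ⌊575/369⌋=1 ⌊694/369⌋=1 ⌊813/369⌋=2 ⌊932/369⌋=2 ⌊1051/369⌋=2 ⌊1170/369⌋=3 ⌊1289/369⌋=3 ⌊1408/369⌋=3
  n=10…19: ⌊1527/369⌋=4 ⌊1646/369⌋=4 ⌊1765/369⌋=4 ⌊1884/369⌋=5 ⌊2003/369⌋=5 ⌊2122/369⌋=5 ⌊2241/369⌋=6 ⌊2360/369⌋=6 ⌊2479/369⌋=6 ⌊2598/369⌋=7
  n=20…22: ⌊2717/369⌋=7 ⌊2836/369⌋=7 ⌊2955/369⌋=8
s_n = t_(n+1) − t_n for n = 0 … 21 gives
prefix = 1001001001001001001001
slide a length-9 window over [0..8] … [13..21] (14 windows); first occurrence of each distinct factor:
  [  0..  8] 100100100
  [  1..  9] 001001001
  [  2.. 10] 010010010
  (the other 11 windows repeat one of these)
distinct factors: {001001001, 010010010, 100100100}
count = 3  (Sturmian bound for length 9 is 10)


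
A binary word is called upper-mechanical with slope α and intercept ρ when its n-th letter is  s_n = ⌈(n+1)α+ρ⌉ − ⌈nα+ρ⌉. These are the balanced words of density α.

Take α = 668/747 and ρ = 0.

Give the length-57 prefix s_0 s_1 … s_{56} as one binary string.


111111111011111111011111111101111111101111111110111111110

n=0: ⌈(1·668)/747⌉ − ⌈(0·668)/747⌉ = ⌈668/747⌉ − ⌈0/747⌉ = 1 − 0 = 1
n=1: ⌈(2·668)/747⌉ − ⌈(1·668)/747⌉ = ⌈1336/747⌉ − ⌈668/747⌉ = 2 − 1 = 1
n=2: ⌈(3·668)/747⌉ − ⌈(2·668)/747⌉ = ⌈2004/747⌉ − ⌈1336/747⌉ = 3 − 2 = 1
n=3: ⌈(4·668)/747⌉ − ⌈(3·668)/747⌉ = ⌈2672/747⌉ − ⌈2004/747⌉ = 4 − 3 = 1
n=4: ⌈(5·668)/747⌉ − ⌈(4·668)/747⌉ = ⌈3340/747⌉ − ⌈2672/747⌉ = 5 − 4 = 1
n=5: ⌈(6·668)/747⌉ − ⌈(5·668)/747⌉ = ⌈4008/747⌉ − ⌈3340/747⌉ = 6 − 5 = 1
n=6: ⌈(7·668)/747⌉ − ⌈(6·668)/747⌉ = ⌈4676/747⌉ − ⌈4008/747⌉ = 7 − 6 = 1
n=7: ⌈(8·668)/747⌉ − ⌈(7·668)/747⌉ = ⌈5344/747⌉ − ⌈4676/747⌉ = 8 − 7 = 1
n=8: ⌈(9·668)/747⌉ − ⌈(8·668)/747⌉ = ⌈6012/747⌉ − ⌈5344/747⌉ = 9 − 8 = 1
n=9: ⌈(10·668)/747⌉ − ⌈(9·668)/747⌉ = ⌈6680/747⌉ − ⌈6012/747⌉ = 9 − 9 = 0
n=10: ⌈(11·668)/747⌉ − ⌈(10·668)/747⌉ = ⌈7348/747⌉ − ⌈6680/747⌉ = 10 − 9 = 1
n=11: ⌈(12·668)/747⌉ − ⌈(11·668)/747⌉ = ⌈8016/747⌉ − ⌈7348/747⌉ = 11 − 10 = 1
n=12: ⌈(13·668)/747⌉ − ⌈(12·668)/747⌉ = ⌈8684/747⌉ − ⌈8016/747⌉ = 12 − 11 = 1
n=13: ⌈(14·668)/747⌉ − ⌈(13·668)/747⌉ = ⌈9352/747⌉ − ⌈8684/747⌉ = 13 − 12 = 1
n=14: ⌈(15·668)/747⌉ − ⌈(14·668)/747⌉ = ⌈10020/747⌉ − ⌈9352/747⌉ = 14 − 13 = 1
n=15: ⌈(16·668)/747⌉ − ⌈(15·668)/747⌉ = ⌈10688/747⌉ − ⌈10020/747⌉ = 15 − 14 = 1
n=16: ⌈(17·668)/747⌉ − ⌈(16·668)/747⌉ = ⌈11356/747⌉ − ⌈10688/747⌉ = 16 − 15 = 1
n=17: ⌈(18·668)/747⌉ − ⌈(17·668)/747⌉ = ⌈12024/747⌉ − ⌈11356/747⌉ = 17 − 16 = 1
n=18: ⌈(19·668)/747⌉ − ⌈(18·668)/747⌉ = ⌈12692/747⌉ − ⌈12024/747⌉ = 17 − 17 = 0
n=19: ⌈(20·668)/747⌉ − ⌈(19·668)/747⌉ = ⌈13360/747⌉ − ⌈12692/747⌉ = 18 − 17 = 1
n=20: ⌈(21·668)/747⌉ − ⌈(20·668)/747⌉ = ⌈14028/747⌉ − ⌈13360/747⌉ = 19 − 18 = 1
n=21: ⌈(22·668)/747⌉ − ⌈(21·668)/747⌉ = ⌈14696/747⌉ − ⌈14028/747⌉ = 20 − 19 = 1
n=22: ⌈(23·668)/747⌉ − ⌈(22·668)/747⌉ = ⌈15364/747⌉ − ⌈14696/747⌉ = 21 − 20 = 1
n=23: ⌈(24·668)/747⌉ − ⌈(23·668)/747⌉ = ⌈16032/747⌉ − ⌈15364/747⌉ = 22 − 21 = 1
n=24: ⌈(25·668)/747⌉ − ⌈(24·668)/747⌉ = ⌈16700/747⌉ − ⌈16032/747⌉ = 23 − 22 = 1
n=25: ⌈(26·668)/747⌉ − ⌈(25·668)/747⌉ = ⌈17368/747⌉ − ⌈16700/747⌉ = 24 − 23 = 1
n=26: ⌈(27·668)/747⌉ − ⌈(26·668)/747⌉ = ⌈18036/747⌉ − ⌈17368/747⌉ = 25 − 24 = 1
n=27: ⌈(28·668)/747⌉ − ⌈(27·668)/747⌉ = ⌈18704/747⌉ − ⌈18036/747⌉ = 26 − 25 = 1
n=28: ⌈(29·668)/747⌉ − ⌈(28·668)/747⌉ = ⌈19372/747⌉ − ⌈18704/747⌉ = 26 − 26 = 0
n=29: ⌈(30·668)/747⌉ − ⌈(29·668)/747⌉ = ⌈20040/747⌉ − ⌈19372/747⌉ = 27 − 26 = 1
n=30: ⌈(31·668)/747⌉ − ⌈(30·668)/747⌉ = ⌈20708/747⌉ − ⌈20040/747⌉ = 28 − 27 = 1
n=31: ⌈(32·668)/747⌉ − ⌈(31·668)/747⌉ = ⌈21376/747⌉ − ⌈20708/747⌉ = 29 − 28 = 1
n=32: ⌈(33·668)/747⌉ − ⌈(32·668)/747⌉ = ⌈22044/747⌉ − ⌈21376/747⌉ = 30 − 29 = 1
n=33: ⌈(34·668)/747⌉ − ⌈(33·668)/747⌉ = ⌈22712/747⌉ − ⌈22044/747⌉ = 31 − 30 = 1
n=34: ⌈(35·668)/747⌉ − ⌈(34·668)/747⌉ = ⌈23380/747⌉ − ⌈22712/747⌉ = 32 − 31 = 1
n=35: ⌈(36·668)/747⌉ − ⌈(35·668)/747⌉ = ⌈24048/747⌉ − ⌈23380/747⌉ = 33 − 32 = 1
n=36: ⌈(37·668)/747⌉ − ⌈(36·668)/747⌉ = ⌈24716/747⌉ − ⌈24048/747⌉ = 34 − 33 = 1
n=37: ⌈(38·668)/747⌉ − ⌈(37·668)/747⌉ = ⌈25384/747⌉ − ⌈24716/747⌉ = 34 − 34 = 0
n=38: ⌈(39·668)/747⌉ − ⌈(38·668)/747⌉ = ⌈26052/747⌉ − ⌈25384/747⌉ = 35 − 34 = 1
n=39: ⌈(40·668)/747⌉ − ⌈(39·668)/747⌉ = ⌈26720/747⌉ − ⌈26052/747⌉ = 36 − 35 = 1
n=40: ⌈(41·668)/747⌉ − ⌈(40·668)/747⌉ = ⌈27388/747⌉ − ⌈26720/747⌉ = 37 − 36 = 1
n=41: ⌈(42·668)/747⌉ − ⌈(41·668)/747⌉ = ⌈28056/747⌉ − ⌈27388/747⌉ = 38 − 37 = 1
n=42: ⌈(43·668)/747⌉ − ⌈(42·668)/747⌉ = ⌈28724/747⌉ − ⌈28056/747⌉ = 39 − 38 = 1
n=43: ⌈(44·668)/747⌉ − ⌈(43·668)/747⌉ = ⌈29392/747⌉ − ⌈28724/747⌉ = 40 − 39 = 1
n=44: ⌈(45·668)/747⌉ − ⌈(44·668)/747⌉ = ⌈30060/747⌉ − ⌈29392/747⌉ = 41 − 40 = 1
n=45: ⌈(46·668)/747⌉ − ⌈(45·668)/747⌉ = ⌈30728/747⌉ − ⌈30060/747⌉ = 42 − 41 = 1
n=46: ⌈(47·668)/747⌉ − ⌈(46·668)/747⌉ = ⌈31396/747⌉ − ⌈30728/747⌉ = 43 − 42 = 1
n=47: ⌈(48·668)/747⌉ − ⌈(47·668)/747⌉ = ⌈32064/747⌉ − ⌈31396/747⌉ = 43 − 43 = 0
n=48: ⌈(49·668)/747⌉ − ⌈(48·668)/747⌉ = ⌈32732/747⌉ − ⌈32064/747⌉ = 44 − 43 = 1
n=49: ⌈(50·668)/747⌉ − ⌈(49·668)/747⌉ = ⌈33400/747⌉ − ⌈32732/747⌉ = 45 − 44 = 1
n=50: ⌈(51·668)/747⌉ − ⌈(50·668)/747⌉ = ⌈34068/747⌉ − ⌈33400/747⌉ = 46 − 45 = 1
n=51: ⌈(52·668)/747⌉ − ⌈(51·668)/747⌉ = ⌈34736/747⌉ − ⌈34068/747⌉ = 47 − 46 = 1
n=52: ⌈(53·668)/747⌉ − ⌈(52·668)/747⌉ = ⌈35404/747⌉ − ⌈34736/747⌉ = 48 − 47 = 1
n=53: ⌈(54·668)/747⌉ − ⌈(53·668)/747⌉ = ⌈36072/747⌉ − ⌈35404/747⌉ = 49 − 48 = 1
n=54: ⌈(55·668)/747⌉ − ⌈(54·668)/747⌉ = ⌈36740/747⌉ − ⌈36072/747⌉ = 50 − 49 = 1
n=55: ⌈(56·668)/747⌉ − ⌈(55·668)/747⌉ = ⌈37408/747⌉ − ⌈36740/747⌉ = 51 − 50 = 1
n=56: ⌈(57·668)/747⌉ − ⌈(56·668)/747⌉ = ⌈38076/747⌉ − ⌈37408/747⌉ = 51 − 51 = 0


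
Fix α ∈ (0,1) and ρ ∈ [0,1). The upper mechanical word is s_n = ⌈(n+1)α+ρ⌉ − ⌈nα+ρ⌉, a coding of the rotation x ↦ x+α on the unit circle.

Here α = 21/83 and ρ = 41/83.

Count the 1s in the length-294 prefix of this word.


74

#1s = Σ_{n=0}^{293} s_n = Σ_{n=0}^{293} (⌈(n+1)α+ρ⌉ − ⌈nα+ρ⌉)
the sum telescopes: every ⌈nα+ρ⌉ with 0 < n < 294 appears once with + and once with −, leaving ⌈294α+ρ⌉ − ⌈0·α+ρ⌉
294α + ρ = (294·21 + 41) / 83 = 6215/83
ρ = 41/83
⌈6215/83⌉ = 75,  ⌈41/83⌉ = 1
#1s = 75 − 1 = 74


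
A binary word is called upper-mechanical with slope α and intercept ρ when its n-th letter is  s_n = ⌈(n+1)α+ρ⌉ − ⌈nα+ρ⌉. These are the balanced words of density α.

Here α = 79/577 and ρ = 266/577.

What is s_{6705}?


0

(n+1)α + ρ = (6706·79 + 266) / 577 = 530040/577
nα + ρ     = (6705·79 + 266) / 577 = 529961/577
⌈530040/577⌉ = 919,  ⌈529961/577⌉ = 919
s_{6705} = 919 − 919 = 0


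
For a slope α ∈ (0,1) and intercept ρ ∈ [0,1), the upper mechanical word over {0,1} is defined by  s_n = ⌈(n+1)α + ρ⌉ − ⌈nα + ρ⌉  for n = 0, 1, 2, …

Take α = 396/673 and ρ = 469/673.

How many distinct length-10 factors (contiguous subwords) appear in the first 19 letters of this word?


10

t_n = ⌈(n·396+469)/673⌉ for n = 0 … 19:
  n=0…9: ⌈469/673⌉=1 ⌈865/673⌉=2 ⌈1261/673⌉=2 ⌈1657/673⌉=3 ⌈2053/673⌉=4 ⌈2449/673⌉=4 ⌈2845/673⌉=5 ⌈3241/673⌉=5 ⌈3637/673⌉=6 ⌈4033/673⌉=6
  n=10…19: ⌈4429/673⌉=7 ⌈4825/673⌉=8 ⌈5221/673⌉=8 ⌈5617/673⌉=9 ⌈6013/673⌉=9 ⌈6409/673⌉=10 ⌈6805/673⌉=11 ⌈7201/673⌉=11 ⌈7597/673⌉=12 ⌈7993/673⌉=12
s_n = t_(n+1) − t_n for n = 0 … 18 gives
prefix = 1011010101101011010
slide a length-10 window over [0..9] … [9..18] (10 windows); first occurrence of each distinct factor:
  [  0..  9] 1011010101
  [  1.. 10] 0110101011
  [  2.. 11] 1101010110
  [  3.. 12] 1010101101
  [  4.. 13] 0101011010
  [  5.. 14] 1010110101
  [  6.. 15] 0101101011
  [  7.. 16] 1011010110
  [  8.. 17] 0110101101
  [  9.. 18] 1101011010
distinct factors: {0101011010, 0101101011, 0110101011, 0110101101, 1010101101, 1010110101, 1011010101, 1011010110, 1101010110, 1101011010}
count = 10  (Sturmian bound for length 10 is 11)


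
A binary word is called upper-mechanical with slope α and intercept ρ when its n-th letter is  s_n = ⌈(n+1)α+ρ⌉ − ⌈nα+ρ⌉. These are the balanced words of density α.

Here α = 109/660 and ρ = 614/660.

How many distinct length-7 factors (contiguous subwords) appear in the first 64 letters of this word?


t_n = ⌈(n·109+614)/660⌉ for n = 0 … 64:
  n=0…9: ⌈614/660⌉=1 ⌈723/660⌉=2 ⌈832/660⌉=2 ⌈941/660⌉=2 ⌈1050/660⌉=2 ⌈1159/660⌉=2 ⌈1268/660⌉=2 ⌈1377/660⌉=3 ⌈1486/660⌉=3 ⌈1595/660⌉=3
  n=10…19: ⌈1704/660⌉=3 ⌈1813/660⌉=3 ⌈1922/660⌉=3 ⌈2031/660⌉=4 ⌈2140/660⌉=4 ⌈2249/660⌉=4 ⌈2358/660⌉=4 ⌈2467/660⌉=4 ⌈2576/660⌉=4 ⌈2685/660⌉=5
  n=20…29: ⌈2794/660⌉=5 ⌈2903/660⌉=5 ⌈3012/660⌉=5 ⌈3121/660⌉=5 ⌈3230/660⌉=5 ⌈3339/660⌉=6 ⌈3448/660⌉=6 ⌈3557/660⌉=6 ⌈3666/660⌉=6 ⌈3775/660⌉=6
  n=30…39: ⌈3884/660⌉=6 ⌈3993/660⌉=7 ⌈4102/660⌉=7 ⌈4211/660⌉=7 ⌈4320/660⌉=7 ⌈4429/660⌉=7 ⌈4538/660⌉=7 ⌈4647/660⌉=8 ⌈4756/660⌉=8 ⌈4865/660⌉=8
  n=40…49: ⌈4974/660⌉=8 ⌈5083/660⌉=8 ⌈5192/660⌉=8 ⌈5301/660⌉=9 ⌈5410/660⌉=9 ⌈5519/660⌉=9 ⌈5628/660⌉=9 ⌈5737/660⌉=9 ⌈5846/660⌉=9 ⌈5955/660⌉=10
  n=50…59: ⌈6064/660⌉=10 ⌈6173/660⌉=10 ⌈6282/660⌉=10 ⌈6391/660⌉=10 ⌈6500/660⌉=10 ⌈6609/660⌉=11 ⌈6718/660⌉=11 ⌈6827/660⌉=11 ⌈6936/660⌉=11 ⌈7045/660⌉=11
  n=60…64: ⌈7154/660⌉=11 ⌈7263/660⌉=12 ⌈7372/660⌉=12 ⌈7481/660⌉=12 ⌈7590/660⌉=12
s_n = t_(n+1) − t_n for n = 0 … 63 gives
prefix = 1000001000001000001000001000001000001000001000001000001000001000
slide a length-7 window over [0..6] … [57..63] (58 windows); first occurrence of each distinct factor:
  [  0..  6] 1000001
  [  1..  7] 0000010
  [  2..  8] 0000100
  [  3..  9] 0001000
  [  4.. 10] 0010000
  [  5.. 11] 0100000
  (the other 52 windows repeat one of these)
distinct factors: {0000010, 0000100, 0001000, 0010000, 0100000, 1000001}
count = 6  (Sturmian bound for length 7 is 8)

6


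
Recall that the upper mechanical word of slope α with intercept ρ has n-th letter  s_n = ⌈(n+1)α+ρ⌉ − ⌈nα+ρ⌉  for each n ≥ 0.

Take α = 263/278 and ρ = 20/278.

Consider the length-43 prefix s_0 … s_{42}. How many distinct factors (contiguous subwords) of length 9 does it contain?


10

t_n = ⌈(n·263+20)/278⌉ for n = 0 … 43:
  n=0…9: ⌈20/278⌉=1 ⌈283/278⌉=2 ⌈546/278⌉=2 ⌈809/278⌉=3 ⌈1072/278⌉=4 ⌈1335/278⌉=5 ⌈1598/278⌉=6 ⌈1861/278⌉=7 ⌈2124/278⌉=8 ⌈2387/278⌉=9
  n=10…19: ⌈2650/278⌉=10 ⌈2913/278⌉=11 ⌈3176/278⌉=12 ⌈3439/278⌉=13 ⌈3702/278⌉=14 ⌈3965/278⌉=15 ⌈4228/278⌉=16 ⌈4491/278⌉=17 ⌈4754/278⌉=18 ⌈5017/278⌉=19
  n=20…29: ⌈5280/278⌉=19 ⌈5543/278⌉=20 ⌈5806/278⌉=21 ⌈6069/278⌉=22 ⌈6332/278⌉=23 ⌈6595/278⌉=24 ⌈6858/278⌉=25 ⌈7121/278⌉=26 ⌈7384/278⌉=27 ⌈7647/278⌉=28
  n=30…39: ⌈7910/278⌉=29 ⌈8173/278⌉=30 ⌈8436/278⌉=31 ⌈8699/278⌉=32 ⌈8962/278⌉=33 ⌈9225/278⌉=34 ⌈9488/278⌉=35 ⌈9751/278⌉=36 ⌈10014/278⌉=37 ⌈10277/278⌉=37
  n=40…43: ⌈10540/278⌉=38 ⌈10803/278⌉=39 ⌈11066/278⌉=40 ⌈11329/278⌉=41
s_n = t_(n+1) − t_n for n = 0 … 42 gives
prefix = 1011111111111111111011111111111111111101111
slide a length-9 window over [0..8] … [34..42] (35 windows); first occurrence of each distinct factor:
  [  0..  8] 101111111
  [  1..  9] 011111111
  [  2.. 10] 111111111
  [ 11.. 19] 111111110
  [ 12.. 20] 111111101
  [ 13.. 21] 111111011
  [ 14.. 22] 111110111
  [ 15.. 23] 111101111
  [ 16.. 24] 111011111
  [ 17.. 25] 110111111
  (the other 25 windows repeat one of these)
distinct factors: {011111111, 101111111, 110111111, 111011111, 111101111, 111110111, 111111011, 111111101, 111111110, 111111111}
count = 10  (Sturmian bound for length 9 is 10)


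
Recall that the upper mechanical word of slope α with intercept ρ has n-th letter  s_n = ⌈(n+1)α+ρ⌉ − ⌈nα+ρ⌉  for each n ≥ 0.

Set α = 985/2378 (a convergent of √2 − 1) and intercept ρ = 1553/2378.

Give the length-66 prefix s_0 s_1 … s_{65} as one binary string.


n=0: ⌈(1·985+1553)/2378⌉ − ⌈(0·985+1553)/2378⌉ = ⌈2538/2378⌉ − ⌈1553/2378⌉ = 2 − 1 = 1
n=1: ⌈(2·985+1553)/2378⌉ − ⌈(1·985+1553)/2378⌉ = ⌈3523/2378⌉ − ⌈2538/2378⌉ = 2 − 2 = 0
n=2: ⌈(3·985+1553)/2378⌉ − ⌈(2·985+1553)/2378⌉ = ⌈4508/2378⌉ − ⌈3523/2378⌉ = 2 − 2 = 0
n=3: ⌈(4·985+1553)/2378⌉ − ⌈(3·985+1553)/2378⌉ = ⌈5493/2378⌉ − ⌈4508/2378⌉ = 3 − 2 = 1
n=4: ⌈(5·985+1553)/2378⌉ − ⌈(4·985+1553)/2378⌉ = ⌈6478/2378⌉ − ⌈5493/2378⌉ = 3 − 3 = 0
n=5: ⌈(6·985+1553)/2378⌉ − ⌈(5·985+1553)/2378⌉ = ⌈7463/2378⌉ − ⌈6478/2378⌉ = 4 − 3 = 1
n=6: ⌈(7·985+1553)/2378⌉ − ⌈(6·985+1553)/2378⌉ = ⌈8448/2378⌉ − ⌈7463/2378⌉ = 4 − 4 = 0
n=7: ⌈(8·985+1553)/2378⌉ − ⌈(7·985+1553)/2378⌉ = ⌈9433/2378⌉ − ⌈8448/2378⌉ = 4 − 4 = 0
n=8: ⌈(9·985+1553)/2378⌉ − ⌈(8·985+1553)/2378⌉ = ⌈10418/2378⌉ − ⌈9433/2378⌉ = 5 − 4 = 1
n=9: ⌈(10·985+1553)/2378⌉ − ⌈(9·985+1553)/2378⌉ = ⌈11403/2378⌉ − ⌈10418/2378⌉ = 5 − 5 = 0
n=10: ⌈(11·985+1553)/2378⌉ − ⌈(10·985+1553)/2378⌉ = ⌈12388/2378⌉ − ⌈11403/2378⌉ = 6 − 5 = 1
n=11: ⌈(12·985+1553)/2378⌉ − ⌈(11·985+1553)/2378⌉ = ⌈13373/2378⌉ − ⌈12388/2378⌉ = 6 − 6 = 0
n=12: ⌈(13·985+1553)/2378⌉ − ⌈(12·985+1553)/2378⌉ = ⌈14358/2378⌉ − ⌈13373/2378⌉ = 7 − 6 = 1
n=13: ⌈(14·985+1553)/2378⌉ − ⌈(13·985+1553)/2378⌉ = ⌈15343/2378⌉ − ⌈14358/2378⌉ = 7 − 7 = 0
n=14: ⌈(15·985+1553)/2378⌉ − ⌈(14·985+1553)/2378⌉ = ⌈16328/2378⌉ − ⌈15343/2378⌉ = 7 − 7 = 0
n=15: ⌈(16·985+1553)/2378⌉ − ⌈(15·985+1553)/2378⌉ = ⌈17313/2378⌉ − ⌈16328/2378⌉ = 8 − 7 = 1
n=16: ⌈(17·985+1553)/2378⌉ − ⌈(16·985+1553)/2378⌉ = ⌈18298/2378⌉ − ⌈17313/2378⌉ = 8 − 8 = 0
n=17: ⌈(18·985+1553)/2378⌉ − ⌈(17·985+1553)/2378⌉ = ⌈19283/2378⌉ − ⌈18298/2378⌉ = 9 − 8 = 1
n=18: ⌈(19·985+1553)/2378⌉ − ⌈(18·985+1553)/2378⌉ = ⌈20268/2378⌉ − ⌈19283/2378⌉ = 9 − 9 = 0
n=19: ⌈(20·985+1553)/2378⌉ − ⌈(19·985+1553)/2378⌉ = ⌈21253/2378⌉ − ⌈20268/2378⌉ = 9 − 9 = 0
n=20: ⌈(21·985+1553)/2378⌉ − ⌈(20·985+1553)/2378⌉ = ⌈22238/2378⌉ − ⌈21253/2378⌉ = 10 − 9 = 1
n=21: ⌈(22·985+1553)/2378⌉ − ⌈(21·985+1553)/2378⌉ = ⌈23223/2378⌉ − ⌈22238/2378⌉ = 10 − 10 = 0
n=22: ⌈(23·985+1553)/2378⌉ − ⌈(22·985+1553)/2378⌉ = ⌈24208/2378⌉ − ⌈23223/2378⌉ = 11 − 10 = 1
n=23: ⌈(24·985+1553)/2378⌉ − ⌈(23·985+1553)/2378⌉ = ⌈25193/2378⌉ − ⌈24208/2378⌉ = 11 − 11 = 0
n=24: ⌈(25·985+1553)/2378⌉ − ⌈(24·985+1553)/2378⌉ = ⌈26178/2378⌉ − ⌈25193/2378⌉ = 12 − 11 = 1
n=25: ⌈(26·985+1553)/2378⌉ − ⌈(25·985+1553)/2378⌉ = ⌈27163/2378⌉ − ⌈26178/2378⌉ = 12 − 12 = 0
n=26: ⌈(27·985+1553)/2378⌉ − ⌈(26·985+1553)/2378⌉ = ⌈28148/2378⌉ − ⌈27163/2378⌉ = 12 − 12 = 0
n=27: ⌈(28·985+1553)/2378⌉ − ⌈(27·985+1553)/2378⌉ = ⌈29133/2378⌉ − ⌈28148/2378⌉ = 13 − 12 = 1
n=28: ⌈(29·985+1553)/2378⌉ − ⌈(28·985+1553)/2378⌉ = ⌈30118/2378⌉ − ⌈29133/2378⌉ = 13 − 13 = 0
n=29: ⌈(30·985+1553)/2378⌉ − ⌈(29·985+1553)/2378⌉ = ⌈31103/2378⌉ − ⌈30118/2378⌉ = 14 − 13 = 1
n=30: ⌈(31·985+1553)/2378⌉ − ⌈(30·985+1553)/2378⌉ = ⌈32088/2378⌉ − ⌈31103/2378⌉ = 14 − 14 = 0
n=31: ⌈(32·985+1553)/2378⌉ − ⌈(31·985+1553)/2378⌉ = ⌈33073/2378⌉ − ⌈32088/2378⌉ = 14 − 14 = 0
n=32: ⌈(33·985+1553)/2378⌉ − ⌈(32·985+1553)/2378⌉ = ⌈34058/2378⌉ − ⌈33073/2378⌉ = 15 − 14 = 1
n=33: ⌈(34·985+1553)/2378⌉ − ⌈(33·985+1553)/2378⌉ = ⌈35043/2378⌉ − ⌈34058/2378⌉ = 15 − 15 = 0
n=34: ⌈(35·985+1553)/2378⌉ − ⌈(34·985+1553)/2378⌉ = ⌈36028/2378⌉ − ⌈35043/2378⌉ = 16 − 15 = 1
n=35: ⌈(36·985+1553)/2378⌉ − ⌈(35·985+1553)/2378⌉ = ⌈37013/2378⌉ − ⌈36028/2378⌉ = 16 − 16 = 0
n=36: ⌈(37·985+1553)/2378⌉ − ⌈(36·985+1553)/2378⌉ = ⌈37998/2378⌉ − ⌈37013/2378⌉ = 16 − 16 = 0
n=37: ⌈(38·985+1553)/2378⌉ − ⌈(37·985+1553)/2378⌉ = ⌈38983/2378⌉ − ⌈37998/2378⌉ = 17 − 16 = 1
n=38: ⌈(39·985+1553)/2378⌉ − ⌈(38·985+1553)/2378⌉ = ⌈39968/2378⌉ − ⌈38983/2378⌉ = 17 − 17 = 0
n=39: ⌈(40·985+1553)/2378⌉ − ⌈(39·985+1553)/2378⌉ = ⌈40953/2378⌉ − ⌈39968/2378⌉ = 18 − 17 = 1
n=40: ⌈(41·985+1553)/2378⌉ − ⌈(40·985+1553)/2378⌉ = ⌈41938/2378⌉ − ⌈40953/2378⌉ = 18 − 18 = 0
n=41: ⌈(42·985+1553)/2378⌉ − ⌈(41·985+1553)/2378⌉ = ⌈42923/2378⌉ − ⌈41938/2378⌉ = 19 − 18 = 1
n=42: ⌈(43·985+1553)/2378⌉ − ⌈(42·985+1553)/2378⌉ = ⌈43908/2378⌉ − ⌈42923/2378⌉ = 19 − 19 = 0
n=43: ⌈(44·985+1553)/2378⌉ − ⌈(43·985+1553)/2378⌉ = ⌈44893/2378⌉ − ⌈43908/2378⌉ = 19 − 19 = 0
n=44: ⌈(45·985+1553)/2378⌉ − ⌈(44·985+1553)/2378⌉ = ⌈45878/2378⌉ − ⌈44893/2378⌉ = 20 − 19 = 1
n=45: ⌈(46·985+1553)/2378⌉ − ⌈(45·985+1553)/2378⌉ = ⌈46863/2378⌉ − ⌈45878/2378⌉ = 20 − 20 = 0
n=46: ⌈(47·985+1553)/2378⌉ − ⌈(46·985+1553)/2378⌉ = ⌈47848/2378⌉ − ⌈46863/2378⌉ = 21 − 20 = 1
n=47: ⌈(48·985+1553)/2378⌉ − ⌈(47·985+1553)/2378⌉ = ⌈48833/2378⌉ − ⌈47848/2378⌉ = 21 − 21 = 0
n=48: ⌈(49·985+1553)/2378⌉ − ⌈(48·985+1553)/2378⌉ = ⌈49818/2378⌉ − ⌈48833/2378⌉ = 21 − 21 = 0
n=49: ⌈(50·985+1553)/2378⌉ − ⌈(49·985+1553)/2378⌉ = ⌈50803/2378⌉ − ⌈49818/2378⌉ = 22 − 21 = 1
n=50: ⌈(51·985+1553)/2378⌉ − ⌈(50·985+1553)/2378⌉ = ⌈51788/2378⌉ − ⌈50803/2378⌉ = 22 − 22 = 0
n=51: ⌈(52·985+1553)/2378⌉ − ⌈(51·985+1553)/2378⌉ = ⌈52773/2378⌉ − ⌈51788/2378⌉ = 23 − 22 = 1
n=52: ⌈(53·985+1553)/2378⌉ − ⌈(52·985+1553)/2378⌉ = ⌈53758/2378⌉ − ⌈52773/2378⌉ = 23 − 23 = 0
n=53: ⌈(54·985+1553)/2378⌉ − ⌈(53·985+1553)/2378⌉ = ⌈54743/2378⌉ − ⌈53758/2378⌉ = 24 − 23 = 1
n=54: ⌈(55·985+1553)/2378⌉ − ⌈(54·985+1553)/2378⌉ = ⌈55728/2378⌉ − ⌈54743/2378⌉ = 24 − 24 = 0
n=55: ⌈(56·985+1553)/2378⌉ − ⌈(55·985+1553)/2378⌉ = ⌈56713/2378⌉ − ⌈55728/2378⌉ = 24 − 24 = 0
n=56: ⌈(57·985+1553)/2378⌉ − ⌈(56·985+1553)/2378⌉ = ⌈57698/2378⌉ − ⌈56713/2378⌉ = 25 − 24 = 1
n=57: ⌈(58·985+1553)/2378⌉ − ⌈(57·985+1553)/2378⌉ = ⌈58683/2378⌉ − ⌈57698/2378⌉ = 25 − 25 = 0
n=58: ⌈(59·985+1553)/2378⌉ − ⌈(58·985+1553)/2378⌉ = ⌈59668/2378⌉ − ⌈58683/2378⌉ = 26 − 25 = 1
n=59: ⌈(60·985+1553)/2378⌉ − ⌈(59·985+1553)/2378⌉ = ⌈60653/2378⌉ − ⌈59668/2378⌉ = 26 − 26 = 0
n=60: ⌈(61·985+1553)/2378⌉ − ⌈(60·985+1553)/2378⌉ = ⌈61638/2378⌉ − ⌈60653/2378⌉ = 26 − 26 = 0
n=61: ⌈(62·985+1553)/2378⌉ − ⌈(61·985+1553)/2378⌉ = ⌈62623/2378⌉ − ⌈61638/2378⌉ = 27 − 26 = 1
n=62: ⌈(63·985+1553)/2378⌉ − ⌈(62·985+1553)/2378⌉ = ⌈63608/2378⌉ − ⌈62623/2378⌉ = 27 − 27 = 0
n=63: ⌈(64·985+1553)/2378⌉ − ⌈(63·985+1553)/2378⌉ = ⌈64593/2378⌉ − ⌈63608/2378⌉ = 28 − 27 = 1
n=64: ⌈(65·985+1553)/2378⌉ − ⌈(64·985+1553)/2378⌉ = ⌈65578/2378⌉ − ⌈64593/2378⌉ = 28 − 28 = 0
n=65: ⌈(66·985+1553)/2378⌉ − ⌈(65·985+1553)/2378⌉ = ⌈66563/2378⌉ − ⌈65578/2378⌉ = 28 − 28 = 0

100101001010100101001010100101001010010101001010010101001010010100
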